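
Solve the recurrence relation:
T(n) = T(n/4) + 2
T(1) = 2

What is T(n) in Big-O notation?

Each step divides n by 4 and adds 2. After log_4(n) steps we reach T(1)=2. So T(n) = 2·log_4(n) + 2 = O(log n).

Answer: O(log n)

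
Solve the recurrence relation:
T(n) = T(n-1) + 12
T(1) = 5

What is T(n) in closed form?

Unrolling: T(n) = T(1) + 12·(n-1) = 5 + 12(n-1) = 12n - 7.

Answer: T(n) = 12n - 7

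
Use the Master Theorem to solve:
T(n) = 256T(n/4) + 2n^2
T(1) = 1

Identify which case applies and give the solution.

a=256, b=4, f(n)=2n^2. log_4(256) = 4. Since c=2 < 4, Case 1 applies: T(n) = Θ(n^log_b(a)) = O(n^4).

Answer: O(n^4) - Case 1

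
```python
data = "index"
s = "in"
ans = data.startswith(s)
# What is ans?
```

Trace:
`data = "index"` → data = 'index'
`s = "in"` → s = 'in'
`ans = data.startswith(s)` → ans = True
So ans = True

Answer: True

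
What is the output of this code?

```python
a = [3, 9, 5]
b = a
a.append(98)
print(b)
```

Key concept: basic list aliasing.
Step by step:
`a = [3, 9, 5]` → a = [3, 9, 5]
`b = a` → b = [3, 9, 5] (same object as a)
`a.append(98)` → a = [3, 9, 5, 98] (same object as b); b = [3, 9, 5, 98] (same object as a)
`print(b)` → prints [3, 9, 5, 98]

Answer: [3, 9, 5, 98]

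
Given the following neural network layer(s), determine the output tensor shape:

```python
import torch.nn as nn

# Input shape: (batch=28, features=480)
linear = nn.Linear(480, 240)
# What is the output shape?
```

Input: (28, 480) -> Output: (28, 240)

Answer: (28, 240)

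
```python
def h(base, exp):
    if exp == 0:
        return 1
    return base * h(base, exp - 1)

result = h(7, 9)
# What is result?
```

h(7, 9) = 7 * 7 * 7 * 7 * 7 * 7 * 7 * 7 * 7 = 40353607

Answer: 40353607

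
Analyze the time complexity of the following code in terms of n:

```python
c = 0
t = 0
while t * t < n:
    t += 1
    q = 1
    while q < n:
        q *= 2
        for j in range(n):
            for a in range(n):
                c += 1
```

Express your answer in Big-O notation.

Each loop level contributes: √n × log n × n × n. Multiplying the contributions gives O(n^2√n log n).

Answer: O(n^2√n log n)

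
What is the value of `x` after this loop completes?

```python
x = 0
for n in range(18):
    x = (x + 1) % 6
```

Increment mod 6, 18 times = 0
`x` takes the values: 0 → 1 → 2 → 3 → 4 → 5 → 0 → 1 → 2 → 3 → 4 → 5 → 0 → 1 → 2 → 3 → 4 → 5 → 0

Answer: 0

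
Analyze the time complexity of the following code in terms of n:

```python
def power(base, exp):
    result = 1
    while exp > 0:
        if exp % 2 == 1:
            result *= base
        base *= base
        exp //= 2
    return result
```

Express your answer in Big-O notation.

This is Exponentiation by squaring. Time complexity: O(log n).

Answer: O(log n)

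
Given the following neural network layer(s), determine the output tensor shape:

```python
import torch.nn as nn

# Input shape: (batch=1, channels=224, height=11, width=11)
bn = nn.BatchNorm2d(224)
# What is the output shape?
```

Input: (1, 224, 11, 11) -> Output: (1, 224, 11, 11)

Answer: (1, 224, 11, 11)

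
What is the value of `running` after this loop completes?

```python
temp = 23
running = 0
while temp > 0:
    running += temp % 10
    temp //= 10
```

Sum digits of 23
`running` takes the values: 0 → 3 → 5

Answer: 5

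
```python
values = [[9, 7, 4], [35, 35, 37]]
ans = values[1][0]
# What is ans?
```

Trace:
`values = [[9, 7, 4], [35, 35, 37]]` → values = [[9, 7, 4], [35, 35, 37]]
`ans = values[1][0]` → ans = 35
So ans = 35

Answer: 35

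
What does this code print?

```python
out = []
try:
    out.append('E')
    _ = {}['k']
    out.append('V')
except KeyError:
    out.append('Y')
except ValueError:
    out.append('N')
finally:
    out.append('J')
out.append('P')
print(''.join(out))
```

Execution trace: 'E' (try body) → 'Y' (except KeyError) → 'J' (finally) → 'P' (after the try/except). Output: EYJP

Answer: EYJP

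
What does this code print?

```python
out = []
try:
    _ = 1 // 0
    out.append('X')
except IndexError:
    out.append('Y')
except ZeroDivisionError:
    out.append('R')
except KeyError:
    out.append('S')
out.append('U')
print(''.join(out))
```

Execution trace: 'R' (except ZeroDivisionError) → 'U' (after the try/except). Output: RU

Answer: RU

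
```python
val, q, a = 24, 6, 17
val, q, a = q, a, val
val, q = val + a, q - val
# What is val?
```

Trace:
`val, q, a = 24, 6, 17` → val = 24; q = 6; a = 17
`val, q, a = q, a, val` → val = 6; q = 17; a = 24
`val, q = val + a, q - val` → val = 30; q = 11
So val = 30

Answer: 30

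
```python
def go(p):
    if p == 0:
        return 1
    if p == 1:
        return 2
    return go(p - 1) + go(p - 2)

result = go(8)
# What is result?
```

Build up from base cases: go(0)=1, go(1)=2, go(2)=3, go(3)=5, go(4)=8, go(5)=13, go(6)=21, ..., go(8)=55

Answer: 55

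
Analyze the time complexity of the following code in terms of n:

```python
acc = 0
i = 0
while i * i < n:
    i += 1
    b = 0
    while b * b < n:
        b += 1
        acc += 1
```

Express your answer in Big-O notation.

Each loop level contributes: √n × √n. Multiplying the contributions gives O(n).

Answer: O(n)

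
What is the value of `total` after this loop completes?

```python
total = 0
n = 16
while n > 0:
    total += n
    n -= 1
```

Sum 16 down to 1
`total` takes the values: 0 → 16 → 31 → 45 → 58 → 70 → 81 → 91 → 100 → 108 → 115 → 121 → 126 → 130 → 133 → 135 → 136

Answer: 136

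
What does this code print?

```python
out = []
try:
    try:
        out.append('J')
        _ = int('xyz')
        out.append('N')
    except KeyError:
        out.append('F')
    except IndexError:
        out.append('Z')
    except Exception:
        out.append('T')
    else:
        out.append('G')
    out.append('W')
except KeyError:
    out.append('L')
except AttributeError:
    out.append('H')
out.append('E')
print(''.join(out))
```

Execution trace: 'J' (inner try body) → 'T' (inner except Exception) → 'W' (try body, no exception) → 'E' (after the try/except). Output: JTWE

Answer: JTWE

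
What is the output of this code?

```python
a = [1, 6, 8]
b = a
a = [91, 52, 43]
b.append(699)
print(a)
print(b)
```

Key concept: rebinding vs mutation: a is rebound to a new list, b still points at the original.
Step by step:
`a = [1, 6, 8]` → a = [1, 6, 8]
`b = a` → b = [1, 6, 8] (same object as a)
`a = [91, 52, 43]` → a = [91, 52, 43]
`b.append(699)` → b = [1, 6, 8, 699]
`print(a)` → prints [91, 52, 43]
`print(b)` → prints [1, 6, 8, 699]

Answer:
[91, 52, 43]
[1, 6, 8, 699]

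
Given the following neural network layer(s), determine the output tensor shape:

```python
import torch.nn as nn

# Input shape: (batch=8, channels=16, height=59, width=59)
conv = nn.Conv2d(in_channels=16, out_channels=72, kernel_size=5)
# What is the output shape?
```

Input: (8, 16, 59, 59) -> Output: (8, 72, 55, 55)

Answer: (8, 72, 55, 55)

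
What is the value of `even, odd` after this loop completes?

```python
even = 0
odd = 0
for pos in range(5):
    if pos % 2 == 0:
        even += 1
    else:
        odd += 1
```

Count evens and odds in range(5)
`even, odd` takes the values: (0, 0) → (1, 0) → (1, 1) → (2, 1) → (2, 2) → (3, 2)

Answer: 3, 2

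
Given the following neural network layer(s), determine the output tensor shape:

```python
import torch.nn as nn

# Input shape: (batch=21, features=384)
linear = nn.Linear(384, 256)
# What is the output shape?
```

Input: (21, 384) -> Output: (21, 256)

Answer: (21, 256)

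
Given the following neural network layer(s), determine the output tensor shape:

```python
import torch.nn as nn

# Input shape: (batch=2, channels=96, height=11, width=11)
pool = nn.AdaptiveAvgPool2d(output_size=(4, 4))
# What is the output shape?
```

Input: (2, 96, 11, 11) -> Output: (2, 96, 4, 4)

Answer: (2, 96, 4, 4)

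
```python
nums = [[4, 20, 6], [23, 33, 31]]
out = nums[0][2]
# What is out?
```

Trace:
`nums = [[4, 20, 6], [23, 33, 31]]` → nums = [[4, 20, 6], [23, 33, 31]]
`out = nums[0][2]` → out = 6
So out = 6

Answer: 6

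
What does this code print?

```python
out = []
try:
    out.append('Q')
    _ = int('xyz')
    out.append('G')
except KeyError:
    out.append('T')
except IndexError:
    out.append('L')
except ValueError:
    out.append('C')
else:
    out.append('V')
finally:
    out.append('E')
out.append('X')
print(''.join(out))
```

Execution trace: 'Q' (try body) → 'C' (except ValueError) → 'E' (finally) → 'X' (after the try/except). Output: QCEX

Answer: QCEX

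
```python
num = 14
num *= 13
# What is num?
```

Trace:
`num = 14` → num = 14
`num *= 13` → num = 182
So num = 182

Answer: 182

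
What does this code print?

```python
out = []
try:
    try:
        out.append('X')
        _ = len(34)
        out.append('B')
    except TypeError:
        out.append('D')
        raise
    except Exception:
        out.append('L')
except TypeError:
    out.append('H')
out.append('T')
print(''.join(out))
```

Execution trace: 'X' (inner try body) → 'D' (inner except TypeError) → 'H' (outer except TypeError) → 'T' (after the try/except). Output: XDHT

Answer: XDHT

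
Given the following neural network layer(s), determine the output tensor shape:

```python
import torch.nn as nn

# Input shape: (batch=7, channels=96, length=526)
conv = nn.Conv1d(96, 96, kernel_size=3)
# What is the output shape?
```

Input: (7, 96, 526) -> Output: (7, 96, 524)

Answer: (7, 96, 524)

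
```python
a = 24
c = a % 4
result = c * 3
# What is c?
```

Trace:
`a = 24` → a = 24
`c = a % 4` → c = 0
`result = c * 3` → result = 0
So c = 0

Answer: 0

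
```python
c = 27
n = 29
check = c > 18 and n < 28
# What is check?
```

Trace:
`c = 27` → c = 27
`n = 29` → n = 29
`check = c > 18 and n < 28` → check = False
So check = False

Answer: False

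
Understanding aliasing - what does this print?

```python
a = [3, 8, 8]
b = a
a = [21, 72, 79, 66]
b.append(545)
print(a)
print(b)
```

Key concept: rebinding vs mutation: a is rebound to a new list, b still points at the original.
Step by step:
`a = [3, 8, 8]` → a = [3, 8, 8]
`b = a` → b = [3, 8, 8] (same object as a)
`a = [21, 72, 79, 66]` → a = [21, 72, 79, 66]
`b.append(545)` → b = [3, 8, 8, 545]
`print(a)` → prints [21, 72, 79, 66]
`print(b)` → prints [3, 8, 8, 545]

Answer:
[21, 72, 79, 66]
[3, 8, 8, 545]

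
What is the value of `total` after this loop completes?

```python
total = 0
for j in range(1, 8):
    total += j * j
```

Sum of squares 1² to 7² = 140
`total` takes the values: 0 → 1 → 5 → 14 → 30 → 55 → 91 → 140

Answer: 140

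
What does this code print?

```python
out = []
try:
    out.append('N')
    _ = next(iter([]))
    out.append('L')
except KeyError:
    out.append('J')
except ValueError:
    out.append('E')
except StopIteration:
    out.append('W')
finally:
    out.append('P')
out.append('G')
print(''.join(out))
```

Execution trace: 'N' (try body) → 'W' (except StopIteration) → 'P' (finally) → 'G' (after the try/except). Output: NWPG

Answer: NWPG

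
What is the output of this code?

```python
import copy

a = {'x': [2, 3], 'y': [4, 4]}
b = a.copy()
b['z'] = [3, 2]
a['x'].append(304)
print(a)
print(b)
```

Key concept: shallow copy of dict with mutable values.
Step by step:
`a = {'x': [2, 3], 'y': [4, 4]}` → a = {'x': [2, 3], 'y': [4, 4]}
`b = a.copy()` → b = {'x': [2, 3], 'y': [4, 4]}
`b['z'] = [3, 2]` → b = {'x': [2, 3], 'y': [4, 4], 'z': [3, 2]}
`a['x'].append(304)` → a = {'x': [2, 3, 304], 'y': [4, 4]}; b = {'x': [2, 3, 304], 'y': [4, 4], 'z': [3, 2]}
`print(a)` → prints {'x': [2, 3, 304], 'y': [4, 4]}
`print(b)` → prints {'x': [2, 3, 304], 'y': [4, 4], 'z': [3, 2]}

Answer:
{'x': [2, 3, 304], 'y': [4, 4]}
{'x': [2, 3, 304], 'y': [4, 4], 'z': [3, 2]}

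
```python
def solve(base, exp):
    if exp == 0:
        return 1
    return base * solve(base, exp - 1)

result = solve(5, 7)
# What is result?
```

solve(5, 7) = 5 * 5 * 5 * 5 * 5 * 5 * 5 = 78125

Answer: 78125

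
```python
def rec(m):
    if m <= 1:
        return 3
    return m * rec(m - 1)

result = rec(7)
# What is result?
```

rec(7) = 7 * 6 * 5 * 4 * 3 * 2 * 3 = 15120

Answer: 15120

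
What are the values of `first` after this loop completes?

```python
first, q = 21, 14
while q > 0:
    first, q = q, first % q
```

GCD of 21 and 14
`first` takes the values: 21 → 14 → 7

Answer: 7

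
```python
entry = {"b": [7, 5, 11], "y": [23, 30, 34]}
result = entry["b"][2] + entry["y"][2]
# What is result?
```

Trace:
`entry = {"b": [7, 5, 11], "y": [23, 30, 34]}` → entry = {'b': [7, 5, 11], 'y': [23, 30, 34]}
`result = entry["b"][2] + entry["y"][2]` → result = 45
So result = 45

Answer: 45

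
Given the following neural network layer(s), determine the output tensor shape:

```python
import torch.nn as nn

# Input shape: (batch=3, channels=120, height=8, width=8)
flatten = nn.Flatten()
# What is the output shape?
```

Input: (3, 120, 8, 8) -> Output: (3, 7680)

Answer: (3, 7680)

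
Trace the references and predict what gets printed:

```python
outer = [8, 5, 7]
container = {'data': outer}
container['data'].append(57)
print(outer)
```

Key concept: dict holds reference to list.
Step by step:
`outer = [8, 5, 7]` → outer = [8, 5, 7]
`container = {'data': outer}` → container = {'data': [8, 5, 7]}
`container['data'].append(57)` → outer = [8, 5, 7, 57]; container = {'data': [8, 5, 7, 57]}
`print(outer)` → prints [8, 5, 7, 57]

Answer: [8, 5, 7, 57]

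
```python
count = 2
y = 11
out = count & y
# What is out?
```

Trace:
`count = 2` → count = 2
`y = 11` → y = 11
`out = count & y` → out = 2
So out = 2

Answer: 2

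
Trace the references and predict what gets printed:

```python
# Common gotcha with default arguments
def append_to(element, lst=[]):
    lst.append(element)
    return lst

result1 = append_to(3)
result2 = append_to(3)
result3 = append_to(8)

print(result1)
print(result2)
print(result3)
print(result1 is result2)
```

Key concept: mutable default argument gotcha.
Step by step:
`result1 = append_to(3)` → result1 = [3]
`result2 = append_to(3)` → result1 = [3, 3] (same object as result2); result2 = [3, 3] (same object as result1)
`result3 = append_to(8)` → result1 = [3, 3, 8] (same object as result2, result3); result2 = [3, 3, 8] (same object as result1, result3); result3 = [3, 3, 8] (same object as result1, result2)
`print(result1)` → prints [3, 3, 8]
`print(result2)` → prints [3, 3, 8]
`print(result3)` → prints [3, 3, 8]
`print(result1 is result2)` → prints True

Answer:
[3, 3, 8]
[3, 3, 8]
[3, 3, 8]
True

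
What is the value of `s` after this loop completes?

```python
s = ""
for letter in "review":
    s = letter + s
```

Reverse 'review'
`s` takes the values: "" → "r" → "er" → "ver" → "iver" → "eiver" → "weiver"

Answer: "weiver"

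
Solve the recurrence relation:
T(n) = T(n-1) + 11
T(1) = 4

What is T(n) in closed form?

Unrolling: T(n) = T(1) + 11·(n-1) = 4 + 11(n-1) = 11n - 7.

Answer: T(n) = 11n - 7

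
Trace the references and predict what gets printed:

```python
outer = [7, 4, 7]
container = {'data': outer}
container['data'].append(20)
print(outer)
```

Key concept: dict holds reference to list.
Step by step:
`outer = [7, 4, 7]` → outer = [7, 4, 7]
`container = {'data': outer}` → container = {'data': [7, 4, 7]}
`container['data'].append(20)` → outer = [7, 4, 7, 20]; container = {'data': [7, 4, 7, 20]}
`print(outer)` → prints [7, 4, 7, 20]

Answer: [7, 4, 7, 20]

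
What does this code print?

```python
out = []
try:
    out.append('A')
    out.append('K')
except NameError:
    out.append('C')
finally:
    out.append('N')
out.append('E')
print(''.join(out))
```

Execution trace: 'A' (try body) → 'K' (try body, no exception) → 'N' (finally) → 'E' (after the try/except). Output: AKNE

Answer: AKNE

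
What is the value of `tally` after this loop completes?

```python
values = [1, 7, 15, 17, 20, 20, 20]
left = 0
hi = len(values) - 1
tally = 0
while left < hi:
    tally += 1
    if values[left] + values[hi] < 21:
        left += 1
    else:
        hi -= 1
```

Steps to find pair summing to 21
`tally` takes the values: 0 → 1 → 2 → 3 → 4 → 5 → 6

Answer: 6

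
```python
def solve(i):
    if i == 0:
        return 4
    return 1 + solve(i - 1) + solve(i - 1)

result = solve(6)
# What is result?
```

solve(i) = 1 + 2·solve(i-1), solve(0)=4. Closed form: (4+1)·2^6 - 1 = 319.

Answer: 319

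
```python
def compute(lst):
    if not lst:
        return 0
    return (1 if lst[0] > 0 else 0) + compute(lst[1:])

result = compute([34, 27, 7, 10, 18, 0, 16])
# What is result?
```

Count of positive elements in [34, 27, 7, 10, 18, 0, 16] = 6

Answer: 6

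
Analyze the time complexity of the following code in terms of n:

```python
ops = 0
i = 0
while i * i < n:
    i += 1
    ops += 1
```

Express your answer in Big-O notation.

Each loop level contributes: √n. Multiplying the contributions gives O(√n).

Answer: O(√n)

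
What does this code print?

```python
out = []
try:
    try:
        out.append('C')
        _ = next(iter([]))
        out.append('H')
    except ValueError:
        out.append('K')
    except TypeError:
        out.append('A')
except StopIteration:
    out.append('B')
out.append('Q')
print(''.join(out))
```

Execution trace: 'C' (try body) → 'B' (outer except StopIteration) → 'Q' (after the try/except). Output: CBQ

Answer: CBQ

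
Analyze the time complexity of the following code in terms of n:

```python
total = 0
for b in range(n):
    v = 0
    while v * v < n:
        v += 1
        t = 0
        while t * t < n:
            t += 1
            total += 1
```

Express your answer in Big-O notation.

Each loop level contributes: n × √n × √n. Multiplying the contributions gives O(n^2).

Answer: O(n^2)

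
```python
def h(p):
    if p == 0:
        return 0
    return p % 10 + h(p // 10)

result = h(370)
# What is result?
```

Sum of digits of 370: 0 + 7 + 3 = 10

Answer: 10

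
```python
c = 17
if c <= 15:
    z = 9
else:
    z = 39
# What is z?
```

Trace:
`c = 17` → c = 17
`if c <= 15: ...` → c <= 15 is False, take else branch → z = 39
So z = 39

Answer: 39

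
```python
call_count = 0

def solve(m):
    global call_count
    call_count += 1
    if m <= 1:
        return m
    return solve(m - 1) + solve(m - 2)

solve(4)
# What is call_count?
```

Calls(m) = 1 + Calls(m-1) + Calls(m-2); Calls(0)=Calls(1)=1. For m=4 this gives 9.

Answer: 9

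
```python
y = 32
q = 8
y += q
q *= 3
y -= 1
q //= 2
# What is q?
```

Trace:
`y = 32` → y = 32
`q = 8` → q = 8
`y += q` → y = 40
`q *= 3` → q = 24
`y -= 1` → y = 39
`q //= 2` → q = 12
So q = 12

Answer: 12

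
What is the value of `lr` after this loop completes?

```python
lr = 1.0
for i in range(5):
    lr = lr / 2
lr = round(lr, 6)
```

Halving LR 5 times: 1 / 2^5
`lr` takes the values: 1.0 → 0.5 → 0.25 → 0.125 → 0.0625 → 0.03125

Answer: 0.03125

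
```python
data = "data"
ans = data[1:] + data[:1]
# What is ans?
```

Trace:
`data = "data"` → data = 'data'
`ans = data[1:] + data[:1]` → ans = 'atad'
So ans = 'atad'

Answer: 'atad'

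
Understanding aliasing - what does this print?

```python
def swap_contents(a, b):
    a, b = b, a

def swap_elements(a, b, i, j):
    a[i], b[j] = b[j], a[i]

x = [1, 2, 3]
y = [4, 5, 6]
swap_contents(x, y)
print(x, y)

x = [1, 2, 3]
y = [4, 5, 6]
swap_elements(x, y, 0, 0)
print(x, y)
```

Key concept: parameter rebinding vs mutation.
Step by step:
`x = [1, 2, 3]` → x = [1, 2, 3]
`y = [4, 5, 6]` → y = [4, 5, 6]
`swap_contents(x, y)` → no visible change to tracked variables
`print(x, y)` → prints [1, 2, 3] [4, 5, 6]
`x = [1, 2, 3]` → x = [1, 2, 3]
`y = [4, 5, 6]` → y = [4, 5, 6]
`swap_elements(x, y, 0, 0)` → x = [4, 2, 3]; y = [1, 5, 6]
`print(x, y)` → prints [4, 2, 3] [1, 5, 6]

Answer:
[1, 2, 3] [4, 5, 6]
[4, 2, 3] [1, 5, 6]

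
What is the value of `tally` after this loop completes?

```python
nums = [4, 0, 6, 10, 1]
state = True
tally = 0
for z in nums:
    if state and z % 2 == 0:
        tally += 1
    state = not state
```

Count even values at even positions
`tally` takes the values: 0 → 1 → 2

Answer: 2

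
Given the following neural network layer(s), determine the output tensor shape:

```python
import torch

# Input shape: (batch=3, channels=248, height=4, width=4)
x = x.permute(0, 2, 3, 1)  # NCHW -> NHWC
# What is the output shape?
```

Input: (3, 248, 4, 4) -> Output: (3, 4, 4, 248)

Answer: (3, 4, 4, 248)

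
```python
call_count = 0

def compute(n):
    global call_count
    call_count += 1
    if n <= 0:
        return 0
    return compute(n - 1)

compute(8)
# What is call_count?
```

Linear recursion stepping by 1: 9 calls from n=8 down to ≤0.

Answer: 9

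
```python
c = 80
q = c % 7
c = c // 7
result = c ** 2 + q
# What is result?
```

Trace:
`c = 80` → c = 80
`q = c % 7` → q = 3
`c = c // 7` → c = 11
`result = c ** 2 + q` → result = 124
So result = 124

Answer: 124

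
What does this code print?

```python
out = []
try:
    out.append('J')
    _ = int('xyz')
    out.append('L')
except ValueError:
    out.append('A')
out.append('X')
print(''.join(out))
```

Execution trace: 'J' (try body) → 'A' (except ValueError) → 'X' (after the try/except). Output: JAX

Answer: JAX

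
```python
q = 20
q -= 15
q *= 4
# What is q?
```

Trace:
`q = 20` → q = 20
`q -= 15` → q = 5
`q *= 4` → q = 20
So q = 20

Answer: 20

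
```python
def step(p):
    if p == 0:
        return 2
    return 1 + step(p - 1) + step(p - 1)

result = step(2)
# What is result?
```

step(p) = 1 + 2·step(p-1), step(0)=2. Closed form: (2+1)·2^2 - 1 = 11.

Answer: 11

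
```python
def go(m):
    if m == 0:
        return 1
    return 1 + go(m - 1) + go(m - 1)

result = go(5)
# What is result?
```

go(m) = 1 + 2·go(m-1), go(0)=1. Closed form: (1+1)·2^5 - 1 = 63.

Answer: 63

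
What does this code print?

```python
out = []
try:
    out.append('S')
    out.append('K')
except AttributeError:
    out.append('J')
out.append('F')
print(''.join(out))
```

Execution trace: 'S' (try body) → 'K' (try body, no exception) → 'F' (after the try/except). Output: SKF

Answer: SKF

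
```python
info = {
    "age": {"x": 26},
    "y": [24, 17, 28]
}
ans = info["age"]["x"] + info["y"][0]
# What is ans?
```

Trace:
`info = { ...` → info = {'age': {'x': 26}, 'y': [24, 17, 28]}
`ans = info["age"]["x"] + info["y"][0]` → ans = 50
So ans = 50

Answer: 50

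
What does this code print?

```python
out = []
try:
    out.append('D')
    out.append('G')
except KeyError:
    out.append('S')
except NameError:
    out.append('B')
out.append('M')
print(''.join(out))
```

Execution trace: 'D' (try body) → 'G' (try body, no exception) → 'M' (after the try/except). Output: DGM

Answer: DGM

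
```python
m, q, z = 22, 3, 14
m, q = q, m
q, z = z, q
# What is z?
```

Trace:
`m, q, z = 22, 3, 14` → m = 22; q = 3; z = 14
`m, q = q, m` → m = 3; q = 22
`q, z = z, q` → q = 14; z = 22
So z = 22

Answer: 22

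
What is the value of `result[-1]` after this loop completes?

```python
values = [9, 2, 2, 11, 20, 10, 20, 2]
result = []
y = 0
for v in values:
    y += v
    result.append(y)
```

Cumulative sum ends at 76
`result` takes the values: [] → [9] → [9, 11] → [9, 11, 13] → [9, 11, 13, 24] → [9, 11, 13, 24, 44] → [9, 11, 13, 24, 44, 54] → [9, 11, 13, 24, 44, 54, 74] → [9, 11, 13, 24, 44, 54, 74, 76]
So `result[-1]` = 76

Answer: 76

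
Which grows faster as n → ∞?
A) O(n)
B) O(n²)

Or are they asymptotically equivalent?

O(n) vs O(n²): Higher order terms dominate.

Answer: B) O(n²) grows faster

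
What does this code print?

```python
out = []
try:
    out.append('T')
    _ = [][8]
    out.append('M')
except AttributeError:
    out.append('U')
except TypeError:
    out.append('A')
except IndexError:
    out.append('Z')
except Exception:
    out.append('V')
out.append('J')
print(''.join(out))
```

Execution trace: 'T' (try body) → 'Z' (except IndexError) → 'J' (after the try/except). Output: TZJ

Answer: TZJ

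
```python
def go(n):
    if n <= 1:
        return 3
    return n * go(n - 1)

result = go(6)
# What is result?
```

go(6) = 6 * 5 * 4 * 3 * 2 * 3 = 2160

Answer: 2160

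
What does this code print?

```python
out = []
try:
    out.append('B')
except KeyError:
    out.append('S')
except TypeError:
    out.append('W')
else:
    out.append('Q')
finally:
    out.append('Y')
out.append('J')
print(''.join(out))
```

Execution trace: 'B' (try body, no exception) → 'Q' (else) → 'Y' (finally) → 'J' (after the try/except). Output: BQYJ

Answer: BQYJ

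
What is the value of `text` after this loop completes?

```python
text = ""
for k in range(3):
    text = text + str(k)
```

Concatenate digits 0 to 2
`text` takes the values: "" → "0" → "01" → "012"

Answer: "012"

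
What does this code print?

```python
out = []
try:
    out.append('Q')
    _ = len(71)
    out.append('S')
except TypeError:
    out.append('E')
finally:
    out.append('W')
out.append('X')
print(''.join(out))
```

Execution trace: 'Q' (try body) → 'E' (except TypeError) → 'W' (finally) → 'X' (after the try/except). Output: QEWX

Answer: QEWX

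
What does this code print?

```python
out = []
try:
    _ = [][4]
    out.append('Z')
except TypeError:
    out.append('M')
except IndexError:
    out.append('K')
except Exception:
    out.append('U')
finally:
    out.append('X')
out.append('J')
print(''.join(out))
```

Execution trace: 'K' (except IndexError) → 'X' (finally) → 'J' (after the try/except). Output: KXJ

Answer: KXJ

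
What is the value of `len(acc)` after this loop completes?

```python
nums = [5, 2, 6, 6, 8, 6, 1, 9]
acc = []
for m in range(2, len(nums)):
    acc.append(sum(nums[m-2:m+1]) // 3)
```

Number of 3-element averages
`acc` takes the values: [] → [4] → [4, 4] → [4, 4, 6] → [4, 4, 6, 6] → [4, 4, 6, 6, 5] → [4, 4, 6, 6, 5, 5]
So `len(acc)` = 6

Answer: 6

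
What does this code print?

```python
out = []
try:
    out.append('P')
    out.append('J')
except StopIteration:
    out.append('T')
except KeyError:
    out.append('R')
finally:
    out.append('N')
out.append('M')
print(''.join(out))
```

Execution trace: 'P' (try body) → 'J' (try body, no exception) → 'N' (finally) → 'M' (after the try/except). Output: PJNM

Answer: PJNM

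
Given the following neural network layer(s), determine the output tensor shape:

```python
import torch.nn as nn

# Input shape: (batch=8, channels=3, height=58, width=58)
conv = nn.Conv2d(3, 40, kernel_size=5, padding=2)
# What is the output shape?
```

Input: (8, 3, 58, 58) -> Output: (8, 40, 58, 58)

Answer: (8, 40, 58, 58)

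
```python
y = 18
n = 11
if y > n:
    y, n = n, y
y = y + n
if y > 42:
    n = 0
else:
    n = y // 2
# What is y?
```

Trace:
`y = 18` → y = 18
`n = 11` → n = 11
`if y > n: ...` → y > n is True → y = 11; n = 18
`y = y + n` → y = 29
`if y > 42: ...` → y > 42 is False, take else branch → n = 14
So y = 29

Answer: 29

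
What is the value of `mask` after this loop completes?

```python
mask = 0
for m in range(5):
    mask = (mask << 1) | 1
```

Build 5 consecutive 1-bits: 0b11111
`mask` takes the values: 0 → 1 → 3 → 7 → 15 → 31

Answer: 31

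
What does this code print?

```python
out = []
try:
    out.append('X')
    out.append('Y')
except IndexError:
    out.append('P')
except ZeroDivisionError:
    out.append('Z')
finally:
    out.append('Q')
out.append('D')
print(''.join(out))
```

Execution trace: 'X' (try body) → 'Y' (try body, no exception) → 'Q' (finally) → 'D' (after the try/except). Output: XYQD

Answer: XYQD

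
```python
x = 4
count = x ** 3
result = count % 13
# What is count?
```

Trace:
`x = 4` → x = 4
`count = x ** 3` → count = 64
`result = count % 13` → result = 12
So count = 64

Answer: 64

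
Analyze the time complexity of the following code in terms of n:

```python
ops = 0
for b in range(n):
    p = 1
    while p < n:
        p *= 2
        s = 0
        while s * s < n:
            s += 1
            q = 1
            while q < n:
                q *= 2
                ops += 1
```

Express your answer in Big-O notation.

Each loop level contributes: n × log n × √n × log n. Multiplying the contributions gives O(n√n log² n).

Answer: O(n√n log² n)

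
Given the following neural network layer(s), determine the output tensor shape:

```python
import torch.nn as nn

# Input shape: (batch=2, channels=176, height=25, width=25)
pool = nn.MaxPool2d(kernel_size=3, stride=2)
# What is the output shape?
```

Input: (2, 176, 25, 25) -> Output: (2, 176, 12, 12)

Answer: (2, 176, 12, 12)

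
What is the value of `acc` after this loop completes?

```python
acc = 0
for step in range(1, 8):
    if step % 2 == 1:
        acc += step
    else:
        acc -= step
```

Add odd, subtract even
`acc` takes the values: 0 → 1 → -1 → 2 → -2 → 3 → -3 → 4

Answer: 4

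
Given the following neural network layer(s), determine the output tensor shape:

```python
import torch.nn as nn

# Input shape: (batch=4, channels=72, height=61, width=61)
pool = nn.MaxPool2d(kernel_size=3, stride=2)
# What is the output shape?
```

Input: (4, 72, 61, 61) -> Output: (4, 72, 30, 30)

Answer: (4, 72, 30, 30)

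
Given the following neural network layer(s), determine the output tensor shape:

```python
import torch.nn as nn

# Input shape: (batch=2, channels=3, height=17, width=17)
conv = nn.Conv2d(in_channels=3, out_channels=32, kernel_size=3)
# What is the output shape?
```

Input: (2, 3, 17, 17) -> Output: (2, 32, 15, 15)

Answer: (2, 32, 15, 15)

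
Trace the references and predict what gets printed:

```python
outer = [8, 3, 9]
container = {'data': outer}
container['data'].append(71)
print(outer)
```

Key concept: dict holds reference to list.
Step by step:
`outer = [8, 3, 9]` → outer = [8, 3, 9]
`container = {'data': outer}` → container = {'data': [8, 3, 9]}
`container['data'].append(71)` → outer = [8, 3, 9, 71]; container = {'data': [8, 3, 9, 71]}
`print(outer)` → prints [8, 3, 9, 71]

Answer: [8, 3, 9, 71]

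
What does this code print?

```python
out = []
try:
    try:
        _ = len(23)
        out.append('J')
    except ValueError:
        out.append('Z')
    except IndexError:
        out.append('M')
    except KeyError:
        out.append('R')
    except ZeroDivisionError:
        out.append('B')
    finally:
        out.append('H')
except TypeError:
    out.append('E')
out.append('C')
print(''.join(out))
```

Execution trace: 'H' (finally) → 'E' (outer except TypeError) → 'C' (after the try/except). Output: HEC

Answer: HEC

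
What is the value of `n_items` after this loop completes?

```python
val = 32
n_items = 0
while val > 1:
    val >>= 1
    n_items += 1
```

Count right shifts until 1
`n_items` takes the values: 0 → 1 → 2 → 3 → 4 → 5

Answer: 5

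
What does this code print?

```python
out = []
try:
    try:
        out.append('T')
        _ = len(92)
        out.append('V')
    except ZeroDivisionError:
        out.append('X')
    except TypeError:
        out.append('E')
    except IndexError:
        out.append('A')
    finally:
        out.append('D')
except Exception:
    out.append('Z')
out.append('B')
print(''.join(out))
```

Execution trace: 'T' (inner try body) → 'E' (inner except TypeError) → 'D' (inner finally) → 'B' (after the try/except). Output: TEDB

Answer: TEDB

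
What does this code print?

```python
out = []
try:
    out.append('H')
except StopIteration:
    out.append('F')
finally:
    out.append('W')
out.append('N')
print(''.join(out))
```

Execution trace: 'H' (try body, no exception) → 'W' (finally) → 'N' (after the try/except). Output: HWN

Answer: HWN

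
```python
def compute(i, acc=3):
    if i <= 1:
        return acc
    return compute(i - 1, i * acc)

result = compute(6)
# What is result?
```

Accumulator trace (n, acc): (6, 3) -> (5, 18) -> (4, 90) -> (3, 360) -> (2, 1080) -> (1, 2160) -> return 2160

Answer: 2160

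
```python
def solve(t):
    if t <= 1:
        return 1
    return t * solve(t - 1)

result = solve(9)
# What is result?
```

solve(9) = 9 * 8 * 7 * 6 * 5 * 4 * 3 * 2 * 1 = 362880

Answer: 362880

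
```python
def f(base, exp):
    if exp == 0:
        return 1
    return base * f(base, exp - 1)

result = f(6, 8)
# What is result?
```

f(6, 8) = 6 * 6 * 6 * 6 * 6 * 6 * 6 * 6 = 1679616

Answer: 1679616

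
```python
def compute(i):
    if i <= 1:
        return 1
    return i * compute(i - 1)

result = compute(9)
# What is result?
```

compute(9) = 9 * 8 * 7 * 6 * 5 * 4 * 3 * 2 * 1 = 362880

Answer: 362880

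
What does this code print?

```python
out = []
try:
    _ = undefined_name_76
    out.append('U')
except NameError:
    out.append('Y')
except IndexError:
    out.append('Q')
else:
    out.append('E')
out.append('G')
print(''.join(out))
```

Execution trace: 'Y' (except NameError) → 'G' (after the try/except). Output: YG

Answer: YG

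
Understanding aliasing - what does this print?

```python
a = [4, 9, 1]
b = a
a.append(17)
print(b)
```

Key concept: basic list aliasing.
Step by step:
`a = [4, 9, 1]` → a = [4, 9, 1]
`b = a` → b = [4, 9, 1] (same object as a)
`a.append(17)` → a = [4, 9, 1, 17] (same object as b); b = [4, 9, 1, 17] (same object as a)
`print(b)` → prints [4, 9, 1, 17]

Answer: [4, 9, 1, 17]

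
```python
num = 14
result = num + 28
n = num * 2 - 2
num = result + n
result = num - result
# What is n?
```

Trace:
`num = 14` → num = 14
`result = num + 28` → result = 42
`n = num * 2 - 2` → n = 26
`num = result + n` → num = 68
`result = num - result` → result = 26
So n = 26

Answer: 26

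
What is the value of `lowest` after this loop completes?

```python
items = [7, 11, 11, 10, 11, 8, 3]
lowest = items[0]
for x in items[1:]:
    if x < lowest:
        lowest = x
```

Minimum of [7, 11, 11, 10, 11, 8, 3]
`lowest` takes the values: 7 → 3

Answer: 3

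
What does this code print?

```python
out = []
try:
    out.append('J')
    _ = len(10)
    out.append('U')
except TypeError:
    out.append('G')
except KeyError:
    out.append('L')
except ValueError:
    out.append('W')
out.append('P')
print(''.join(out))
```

Execution trace: 'J' (try body) → 'G' (except TypeError) → 'P' (after the try/except). Output: JGP

Answer: JGP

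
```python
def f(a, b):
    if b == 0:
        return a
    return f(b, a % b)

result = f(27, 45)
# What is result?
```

f(27, 45) -> f(45, 27) -> f(27, 18) -> f(18, 9) -> f(9, 0) -> 9

Answer: 9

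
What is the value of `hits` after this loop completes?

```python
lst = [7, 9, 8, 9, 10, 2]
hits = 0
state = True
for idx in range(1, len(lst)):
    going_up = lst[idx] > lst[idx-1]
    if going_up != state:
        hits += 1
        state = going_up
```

Count direction changes in [7, 9, 8, 9, 10, 2]
`hits` takes the values: 0 → 1 → 2 → 3

Answer: 3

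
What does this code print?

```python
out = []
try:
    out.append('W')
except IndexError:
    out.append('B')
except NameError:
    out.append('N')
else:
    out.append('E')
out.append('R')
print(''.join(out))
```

Execution trace: 'W' (try body, no exception) → 'E' (else) → 'R' (after the try/except). Output: WER

Answer: WER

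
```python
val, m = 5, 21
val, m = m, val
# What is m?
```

Trace:
`val, m = 5, 21` → val = 5; m = 21
`val, m = m, val` → val = 21; m = 5
So m = 5

Answer: 5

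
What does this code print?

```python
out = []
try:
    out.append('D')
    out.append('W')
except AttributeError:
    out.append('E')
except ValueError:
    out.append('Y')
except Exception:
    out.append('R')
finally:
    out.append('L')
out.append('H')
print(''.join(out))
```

Execution trace: 'D' (try body) → 'W' (try body, no exception) → 'L' (finally) → 'H' (after the try/except). Output: DWLH

Answer: DWLH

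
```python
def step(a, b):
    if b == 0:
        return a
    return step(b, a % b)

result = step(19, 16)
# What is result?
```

step(19, 16) -> step(16, 3) -> step(3, 1) -> step(1, 0) -> 1

Answer: 1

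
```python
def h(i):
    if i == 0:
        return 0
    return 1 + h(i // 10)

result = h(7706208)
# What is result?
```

Count of digits of 7706208: 7

Answer: 7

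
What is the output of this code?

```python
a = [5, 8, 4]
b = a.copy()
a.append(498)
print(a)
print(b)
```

Key concept: list.copy() creates independent copy.
Step by step:
`a = [5, 8, 4]` → a = [5, 8, 4]
`b = a.copy()` → b = [5, 8, 4]
`a.append(498)` → a = [5, 8, 4, 498]
`print(a)` → prints [5, 8, 4, 498]
`print(b)` → prints [5, 8, 4]

Answer:
[5, 8, 4, 498]
[5, 8, 4]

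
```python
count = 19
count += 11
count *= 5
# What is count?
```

Trace:
`count = 19` → count = 19
`count += 11` → count = 30
`count *= 5` → count = 150
So count = 150

Answer: 150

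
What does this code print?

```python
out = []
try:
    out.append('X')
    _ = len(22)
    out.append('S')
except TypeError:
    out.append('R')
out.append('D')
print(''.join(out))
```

Execution trace: 'X' (try body) → 'R' (except TypeError) → 'D' (after the try/except). Output: XRD

Answer: XRD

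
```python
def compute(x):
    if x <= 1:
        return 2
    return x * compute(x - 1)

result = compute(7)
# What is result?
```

compute(7) = 7 * 6 * 5 * 4 * 3 * 2 * 2 = 10080

Answer: 10080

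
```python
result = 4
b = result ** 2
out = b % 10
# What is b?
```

Trace:
`result = 4` → result = 4
`b = result ** 2` → b = 16
`out = b % 10` → out = 6
So b = 16

Answer: 16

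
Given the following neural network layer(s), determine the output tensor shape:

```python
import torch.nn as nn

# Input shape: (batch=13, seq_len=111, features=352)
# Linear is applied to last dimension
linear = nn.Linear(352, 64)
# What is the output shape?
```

Input: (13, 111, 352) -> Output: (13, 111, 64)

Answer: (13, 111, 64)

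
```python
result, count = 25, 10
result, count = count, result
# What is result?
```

Trace:
`result, count = 25, 10` → result = 25; count = 10
`result, count = count, result` → result = 10; count = 25
So result = 10

Answer: 10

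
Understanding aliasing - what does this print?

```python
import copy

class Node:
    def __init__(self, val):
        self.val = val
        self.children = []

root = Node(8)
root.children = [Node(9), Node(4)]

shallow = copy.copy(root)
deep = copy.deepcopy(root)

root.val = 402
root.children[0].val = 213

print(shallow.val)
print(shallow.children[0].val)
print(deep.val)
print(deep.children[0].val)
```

Key concept: deep copy with custom objects.
Step by step:
`root = Node(8)` → root = Node(val=8, children=[])
`root.children = [Node(9), Node(4)]` → root = Node(val=8, children=[Node(val=9, children=[]), Node(val=4, children=[])])
`shallow = copy.copy(root)` → shallow = Node(val=8, children=[Node(val=9, children=[]), Node(val=4, children=[])])
`deep = copy.deepcopy(root)` → deep = Node(val=8, children=[Node(val=9, children=[]), Node(val=4, children=[])])
`root.val = 402` → root = Node(val=402, children=[Node(val=9, children=[]), Node(val=4, children=[])])
`root.children[0].val = 213` → root = Node(val=402, children=[Node(val=213, children=[]), Node(val=4, children=[])]); shallow = Node(val=8, children=[Node(val=213, children=[]), Node(val=4, children=[])])
`print(shallow.val)` → prints 8
`print(shallow.children[0].val)` → prints 213
`print(deep.val)` → prints 8
`print(deep.children[0].val)` → prints 9

Answer:
8
213
8
9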